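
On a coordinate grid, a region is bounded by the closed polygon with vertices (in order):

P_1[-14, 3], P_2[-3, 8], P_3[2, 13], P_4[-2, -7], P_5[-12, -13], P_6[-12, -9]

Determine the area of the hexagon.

Apply the shoelace (surveyor's) formula: 2A = Σ (x_i·y_{i+1} − x_{i+1}·y_i), indices taken mod 6.
Cross-terms: -103, -55, 12, -58, -48, -162  ⇒  Σ = -414
Area = |Σ|/2 = 207.

207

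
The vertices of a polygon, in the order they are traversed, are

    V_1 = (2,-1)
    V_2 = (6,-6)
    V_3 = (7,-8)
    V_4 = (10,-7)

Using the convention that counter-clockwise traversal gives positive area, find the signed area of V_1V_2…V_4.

11.5

V_1→V_2: (2)(-6) − (6)(-1) = -6
V_2→V_3: (6)(-8) − (7)(-6) = -6
V_3→V_4: (7)(-7) − (10)(-8) = 31
V_4→V_1: (10)(-1) − (2)(-7) = 4
Σ = 23
Signed area = Σ/2 = 11.5 (positive ⇒ counter-clockwise traversal).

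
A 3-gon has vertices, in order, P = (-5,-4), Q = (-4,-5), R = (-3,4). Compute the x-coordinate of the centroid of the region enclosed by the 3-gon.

Apply Gauss's area formula. First the cross-terms c_i = x_i·y_{i+1} − x_{i+1}·y_i:
  9, -31, 32  ⇒  2A = 10, A = 5.
Then Σ (x_i + x_{i+1})·c_i = -120, so x̄ = -120 / (6·5) = -4.

-4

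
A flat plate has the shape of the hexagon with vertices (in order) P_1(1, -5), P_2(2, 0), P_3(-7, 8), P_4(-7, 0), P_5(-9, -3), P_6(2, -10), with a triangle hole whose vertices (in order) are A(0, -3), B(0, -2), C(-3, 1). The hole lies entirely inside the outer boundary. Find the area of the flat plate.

Outer boundary:
Σ = (10) + (16) + (56) + (21) + (96) + (0) = 199
Area = |Σ|/2 = 99.5.
Hole:
Apply Gauss's area formula: 2A = Σ (x_i·y_{i+1} − x_{i+1}·y_i), indices taken mod 3.
Σ = (0) + (-6) + (9) = 3
Area = |Σ|/2 = 1.5.
Net area = 99.5 − 1.5 = 98.

98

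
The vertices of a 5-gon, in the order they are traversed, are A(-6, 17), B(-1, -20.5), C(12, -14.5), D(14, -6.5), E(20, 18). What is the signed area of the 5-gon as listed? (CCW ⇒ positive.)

677.75

Apply the surveyor's formula: 2A = Σ (x_i·y_{i+1} − x_{i+1}·y_i), indices taken mod 5.
Σ = (140) + (260.5) + (125) + (382) + (448) = 1355.5
Signed area = Σ/2 = 677.75 (positive ⇒ counter-clockwise traversal).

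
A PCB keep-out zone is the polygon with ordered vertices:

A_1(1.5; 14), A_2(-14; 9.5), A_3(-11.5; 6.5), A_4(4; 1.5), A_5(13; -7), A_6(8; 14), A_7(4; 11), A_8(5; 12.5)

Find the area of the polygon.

A_1→A_2: (1.5)(9.5) − (-14)(14) = 210.25
A_2→A_3: (-14)(6.5) − (-11.5)(9.5) = 18.25
A_3→A_4: (-11.5)(1.5) − (4)(6.5) = -43.25
A_4→A_5: (4)(-7) − (13)(1.5) = -47.5
A_5→A_6: (13)(14) − (8)(-7) = 238
A_6→A_7: (8)(11) − (4)(14) = 32
A_7→A_8: (4)(12.5) − (5)(11) = -5
A_8→A_1: (5)(14) − (1.5)(12.5) = 51.25
Σ = 454
Area = |Σ|/2 = 227.

227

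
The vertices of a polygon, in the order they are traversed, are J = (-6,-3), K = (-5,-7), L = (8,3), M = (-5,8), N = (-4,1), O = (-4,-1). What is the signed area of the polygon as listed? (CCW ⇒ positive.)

94

Apply the shoelace (surveyor's) formula: 2A = Σ (x_i·y_{i+1} − x_{i+1}·y_i), indices taken mod 6.
Σ = (27) + (41) + (79) + (27) + (8) + (6) = 188
Signed area = Σ/2 = 94 (positive ⇒ counter-clockwise traversal).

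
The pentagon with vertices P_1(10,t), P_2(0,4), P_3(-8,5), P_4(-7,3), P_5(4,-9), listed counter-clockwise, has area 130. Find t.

9

The doubled signed area Σ (x_i y_{i+1} − x_{i+1} y_i) is linear in t.
With t=0 it equals 224; the coefficient of t is 4 (from the two edges through P_1).
So 4·t + 224 = 2·130 = 260 ⇒ t = 9.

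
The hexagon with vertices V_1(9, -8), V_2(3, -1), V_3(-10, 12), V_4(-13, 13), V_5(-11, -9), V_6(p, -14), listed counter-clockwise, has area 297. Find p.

Write out the shoelace sum; only the two edges meeting at V_6 involve p:
2·Area = [((-11)·(-14) − p·(-9)) + (p·(-8) − 9·(-14))] + 327
       = 1·p + 607 = 594
⇒ p = -13.

-13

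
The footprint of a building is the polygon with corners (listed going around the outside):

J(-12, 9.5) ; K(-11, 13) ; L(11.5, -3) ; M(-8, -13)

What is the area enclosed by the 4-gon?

Apply Gauss's area formula: 2A = Σ (x_i·y_{i+1} − x_{i+1}·y_i), indices taken mod 4.
J→K: (-12)(13) − (-11)(9.5) = -51.5
K→L: (-11)(-3) − (11.5)(13) = -116.5
L→M: (11.5)(-13) − (-8)(-3) = -173.5
M→J: (-8)(9.5) − (-12)(-13) = -232
Σ = -573.5
Area = |Σ|/2 = 286.75.

286.75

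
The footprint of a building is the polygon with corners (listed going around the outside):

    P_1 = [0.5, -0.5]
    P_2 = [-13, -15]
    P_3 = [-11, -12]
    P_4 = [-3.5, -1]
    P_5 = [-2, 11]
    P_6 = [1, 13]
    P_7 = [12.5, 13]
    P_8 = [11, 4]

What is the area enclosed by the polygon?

Apply the shoelace formula: 2A = Σ (x_i·y_{i+1} − x_{i+1}·y_i), indices taken mod 8.
Σ = (-14) + (-9) + (-31) + (-40.5) + (-37) + (-149.5) + (-93) + (-7.5) = -381.5
Area = |Σ|/2 = 190.75.

190.75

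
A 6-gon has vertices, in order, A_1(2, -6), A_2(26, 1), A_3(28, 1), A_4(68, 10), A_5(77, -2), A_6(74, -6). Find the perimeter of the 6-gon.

|A_1A_2| = √((24)² + (7)²) = √625 = 25
|A_2A_3| = √((2)² + (0)²) = √4 = 2
|A_3A_4| = √((40)² + (9)²) = √1681 = 41
|A_4A_5| = √((9)² + (-12)²) = √225 = 15
|A_5A_6| = √((-3)² + (-4)²) = √25 = 5
|A_6A_1| = √((-72)² + (0)²) = √5184 = 72
Perimeter = 25 + 2 + 41 + 15 + 5 + 72 = 160.

160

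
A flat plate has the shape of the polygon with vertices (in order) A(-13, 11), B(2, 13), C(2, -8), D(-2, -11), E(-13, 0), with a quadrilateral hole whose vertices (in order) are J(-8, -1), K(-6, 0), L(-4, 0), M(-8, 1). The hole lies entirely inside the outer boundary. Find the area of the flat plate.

275.5

Outer boundary:
Apply the surveyor's formula: 2A = Σ (x_i·y_{i+1} − x_{i+1}·y_i), indices taken mod 5.
Σ = (-191) + (-42) + (-38) + (-143) + (-143) = -557
Area = |Σ|/2 = 278.5.
Hole:
Apply Gauss's area formula: 2A = Σ (x_i·y_{i+1} − x_{i+1}·y_i), indices taken mod 4.
J→K: (-8)(0) − (-6)(-1) = -6
K→L: (-6)(0) − (-4)(0) = 0
L→M: (-4)(1) − (-8)(0) = -4
M→J: (-8)(-1) − (-8)(1) = 16
Σ = 6
Area = |Σ|/2 = 3.
Net area = 278.5 − 3 = 275.5.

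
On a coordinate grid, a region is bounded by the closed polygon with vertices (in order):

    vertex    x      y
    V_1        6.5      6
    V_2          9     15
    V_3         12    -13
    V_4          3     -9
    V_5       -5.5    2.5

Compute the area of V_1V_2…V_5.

206.875

Apply the surveyor's formula: 2A = Σ (x_i·y_{i+1} − x_{i+1}·y_i), indices taken mod 5.
V_1→V_2: (6.5)(15) − (9)(6) = 43.5
V_2→V_3: (9)(-13) − (12)(15) = -297
V_3→V_4: (12)(-9) − (3)(-13) = -69
V_4→V_5: (3)(2.5) − (-5.5)(-9) = -42
V_5→V_1: (-5.5)(6) − (6.5)(2.5) = -49.25
Σ = -413.75
Area = |Σ|/2 = 206.875.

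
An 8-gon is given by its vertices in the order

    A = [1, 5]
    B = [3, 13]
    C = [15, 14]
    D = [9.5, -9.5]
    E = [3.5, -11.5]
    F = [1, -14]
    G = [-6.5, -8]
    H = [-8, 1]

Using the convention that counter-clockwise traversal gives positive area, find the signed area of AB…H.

Σ = (-2) + (-153) + (-275.5) + (-76) + (-37.5) + (-99) + (-70.5) + (-41) = -754.5
Signed area = Σ/2 = -377.25 (negative ⇒ clockwise traversal).

-377.25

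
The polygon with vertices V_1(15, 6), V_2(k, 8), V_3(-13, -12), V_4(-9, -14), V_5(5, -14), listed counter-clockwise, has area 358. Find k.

The doubled signed area Σ (x_i y_{i+1} − x_{i+1} y_i) is linear in k.
With k=0 it equals 734; the coefficient of k is -18 (from the two edges through V_2).
So -18·k + 734 = 2·358 = 716 ⇒ k = 1.

1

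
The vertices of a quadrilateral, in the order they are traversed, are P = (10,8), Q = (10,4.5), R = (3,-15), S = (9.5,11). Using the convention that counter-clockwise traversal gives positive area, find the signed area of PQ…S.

Apply the shoelace formula: 2A = Σ (x_i·y_{i+1} − x_{i+1}·y_i), indices taken mod 4.
P→Q: (10)(4.5) − (10)(8) = -35
Q→R: (10)(-15) − (3)(4.5) = -163.5
R→S: (3)(11) − (9.5)(-15) = 175.5
S→P: (9.5)(8) − (10)(11) = -34
Σ = -57
Signed area = Σ/2 = -28.5 (negative ⇒ clockwise traversal).

-28.5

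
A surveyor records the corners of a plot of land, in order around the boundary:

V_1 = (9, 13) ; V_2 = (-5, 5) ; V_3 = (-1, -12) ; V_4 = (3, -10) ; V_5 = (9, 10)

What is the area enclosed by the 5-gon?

184

Σ = (110) + (65) + (46) + (120) + (27) = 368
Area = |Σ|/2 = 184.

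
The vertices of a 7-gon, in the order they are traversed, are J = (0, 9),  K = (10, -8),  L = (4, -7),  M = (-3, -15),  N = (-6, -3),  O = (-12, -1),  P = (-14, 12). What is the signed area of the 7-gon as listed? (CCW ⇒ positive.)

Apply Gauss's area formula: 2A = Σ (x_i·y_{i+1} − x_{i+1}·y_i), indices taken mod 7.
Σ = (-90) + (-38) + (-81) + (-81) + (-30) + (-158) + (-126) = -604
Signed area = Σ/2 = -302 (negative ⇒ clockwise traversal).

-302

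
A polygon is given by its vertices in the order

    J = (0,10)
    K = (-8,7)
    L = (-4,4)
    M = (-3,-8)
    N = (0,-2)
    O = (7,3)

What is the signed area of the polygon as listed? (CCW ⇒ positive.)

105

Apply Gauss's area formula: 2A = Σ (x_i·y_{i+1} − x_{i+1}·y_i), indices taken mod 6.
J→K: (0)(7) − (-8)(10) = 80
K→L: (-8)(4) − (-4)(7) = -4
L→M: (-4)(-8) − (-3)(4) = 44
M→N: (-3)(-2) − (0)(-8) = 6
N→O: (0)(3) − (7)(-2) = 14
O→J: (7)(10) − (0)(3) = 70
Σ = 210
Signed area = Σ/2 = 105 (positive ⇒ counter-clockwise traversal).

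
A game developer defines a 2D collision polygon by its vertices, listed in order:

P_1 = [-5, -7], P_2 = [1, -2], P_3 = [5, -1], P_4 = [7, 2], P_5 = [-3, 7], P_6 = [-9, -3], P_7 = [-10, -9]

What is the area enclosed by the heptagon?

123

Apply the surveyor's formula: 2A = Σ (x_i·y_{i+1} − x_{i+1}·y_i), indices taken mod 7.
Σ = (17) + (9) + (17) + (55) + (72) + (51) + (25) = 246
Area = |Σ|/2 = 123.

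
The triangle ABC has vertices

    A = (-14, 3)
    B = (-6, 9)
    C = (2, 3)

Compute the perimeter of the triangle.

36

|AB| = √((8)² + (6)²) = √100 = 10
|BC| = √((8)² + (-6)²) = √100 = 10
|CA| = √((-16)² + (0)²) = √256 = 16
Perimeter = 10 + 10 + 16 = 36.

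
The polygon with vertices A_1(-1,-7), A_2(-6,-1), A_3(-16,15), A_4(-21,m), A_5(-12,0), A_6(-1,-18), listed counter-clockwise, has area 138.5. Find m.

24

The doubled signed area Σ (x_i y_{i+1} − x_{i+1} y_i) is linear in m.
With m=0 it equals 373; the coefficient of m is -4 (from the two edges through A_4).
So -4·m + 373 = 2·138.5 = 277 ⇒ m = 24.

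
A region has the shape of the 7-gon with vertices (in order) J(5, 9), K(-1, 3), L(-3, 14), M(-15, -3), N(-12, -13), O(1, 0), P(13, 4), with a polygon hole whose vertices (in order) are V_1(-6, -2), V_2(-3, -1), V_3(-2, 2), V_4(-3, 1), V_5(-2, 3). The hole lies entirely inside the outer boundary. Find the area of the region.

Outer boundary:
J→K: (5)(3) − (-1)(9) = 24
K→L: (-1)(14) − (-3)(3) = -5
L→M: (-3)(-3) − (-15)(14) = 219
M→N: (-15)(-13) − (-12)(-3) = 159
N→O: (-12)(0) − (1)(-13) = 13
O→P: (1)(4) − (13)(0) = 4
P→J: (13)(9) − (5)(4) = 97
Σ = 511
Area = |Σ|/2 = 255.5.
Hole:
Apply the shoelace (surveyor's) formula: 2A = Σ (x_i·y_{i+1} − x_{i+1}·y_i), indices taken mod 5.
Cross-terms: 0, -8, 4, -7, 22  ⇒  Σ = 11
Area = |Σ|/2 = 5.5.
Net area = 255.5 − 5.5 = 250.

250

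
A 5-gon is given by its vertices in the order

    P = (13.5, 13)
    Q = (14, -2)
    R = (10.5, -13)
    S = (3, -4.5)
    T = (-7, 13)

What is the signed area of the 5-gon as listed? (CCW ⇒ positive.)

-318.625

Apply Gauss's area formula: 2A = Σ (x_i·y_{i+1} − x_{i+1}·y_i), indices taken mod 5.
Σ = (-209) + (-161) + (-8.25) + (7.5) + (-266.5) = -637.25
Signed area = Σ/2 = -318.625 (negative ⇒ clockwise traversal).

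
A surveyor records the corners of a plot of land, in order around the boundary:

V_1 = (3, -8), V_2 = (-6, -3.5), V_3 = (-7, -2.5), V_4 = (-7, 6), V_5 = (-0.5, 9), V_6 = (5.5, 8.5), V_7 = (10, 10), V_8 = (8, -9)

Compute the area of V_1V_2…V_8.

239.125

Apply the shoelace (surveyor's) formula: 2A = Σ (x_i·y_{i+1} − x_{i+1}·y_i), indices taken mod 8.
V_1→V_2: (3)(-3.5) − (-6)(-8) = -58.5
V_2→V_3: (-6)(-2.5) − (-7)(-3.5) = -9.5
V_3→V_4: (-7)(6) − (-7)(-2.5) = -59.5
V_4→V_5: (-7)(9) − (-0.5)(6) = -60
V_5→V_6: (-0.5)(8.5) − (5.5)(9) = -53.75
V_6→V_7: (5.5)(10) − (10)(8.5) = -30
V_7→V_8: (10)(-9) − (8)(10) = -170
V_8→V_1: (8)(-8) − (3)(-9) = -37
Σ = -478.25
Area = |Σ|/2 = 239.125.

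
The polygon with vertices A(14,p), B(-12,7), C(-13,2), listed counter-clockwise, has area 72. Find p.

The doubled signed area Σ (x_i y_{i+1} − x_{i+1} y_i) is linear in p.
With p=0 it equals 137; the coefficient of p is -1 (from the two edges through A).
So -1·p + 137 = 2·72 = 144 ⇒ p = -7.

-7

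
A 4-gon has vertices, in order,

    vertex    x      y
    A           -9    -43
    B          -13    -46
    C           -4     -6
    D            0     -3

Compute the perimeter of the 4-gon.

92

|AB| = √((-4)² + (-3)²) = √25 = 5
|BC| = √((9)² + (40)²) = √1681 = 41
|CD| = √((4)² + (3)²) = √25 = 5
|DA| = √((-9)² + (-40)²) = √1681 = 41
Perimeter = 5 + 41 + 5 + 41 = 92.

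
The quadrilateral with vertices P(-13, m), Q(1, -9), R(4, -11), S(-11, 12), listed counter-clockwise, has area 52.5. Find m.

Write out the shoelace sum; only the two edges meeting at P involve m:
2·Area = [((-11)·m − (-13)·12) + ((-13)·(-9) − 1·m)] + -48
       = -12·m + 225 = 105
⇒ m = 10.

10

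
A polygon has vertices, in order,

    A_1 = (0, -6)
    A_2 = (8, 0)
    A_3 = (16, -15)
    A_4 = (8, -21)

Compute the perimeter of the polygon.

54

|A_1A_2| = √((8)² + (6)²) = √100 = 10
|A_2A_3| = √((8)² + (-15)²) = √289 = 17
|A_3A_4| = √((-8)² + (-6)²) = √100 = 10
|A_4A_1| = √((-8)² + (15)²) = √289 = 17
Perimeter = 10 + 17 + 10 + 17 = 54.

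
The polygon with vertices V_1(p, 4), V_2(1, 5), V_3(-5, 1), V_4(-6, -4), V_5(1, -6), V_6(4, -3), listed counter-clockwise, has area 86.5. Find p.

6

Write out the shoelace sum; only the two edges meeting at V_1 involve p:
2·Area = [(4·4 − p·(-3)) + (p·5 − 1·4)] + 113
       = 8·p + 125 = 173
⇒ p = 6.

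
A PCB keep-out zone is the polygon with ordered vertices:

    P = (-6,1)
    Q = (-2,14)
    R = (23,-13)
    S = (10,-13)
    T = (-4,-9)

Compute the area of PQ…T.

373.5

Apply Gauss's area formula: 2A = Σ (x_i·y_{i+1} − x_{i+1}·y_i), indices taken mod 5.
P→Q: (-6)(14) − (-2)(1) = -82
Q→R: (-2)(-13) − (23)(14) = -296
R→S: (23)(-13) − (10)(-13) = -169
S→T: (10)(-9) − (-4)(-13) = -142
T→P: (-4)(1) − (-6)(-9) = -58
Σ = -747
Area = |Σ|/2 = 373.5.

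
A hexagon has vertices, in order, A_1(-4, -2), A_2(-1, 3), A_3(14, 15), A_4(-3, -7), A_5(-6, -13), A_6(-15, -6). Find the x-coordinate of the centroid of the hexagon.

Apply Gauss's area formula. First the cross-terms c_i = x_i·y_{i+1} − x_{i+1}·y_i:
  -14, -57, -53, -3, -159, 6  ⇒  2A = -280, A = -140.
Then Σ (x_i + x_{i+1})·c_i = 1998, so x̄ = 1998 / (6·(-140)) = -333/140.

-333/140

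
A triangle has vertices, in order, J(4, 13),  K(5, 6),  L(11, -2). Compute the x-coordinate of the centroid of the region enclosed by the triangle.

Apply the shoelace formula. First the cross-terms c_i = x_i·y_{i+1} − x_{i+1}·y_i:
  -41, -76, 151  ⇒  2A = 34, A = 17.
Then Σ (x_i + x_{i+1})·c_i = 680, so x̄ = 680 / (6·17) = 20/3.

20/3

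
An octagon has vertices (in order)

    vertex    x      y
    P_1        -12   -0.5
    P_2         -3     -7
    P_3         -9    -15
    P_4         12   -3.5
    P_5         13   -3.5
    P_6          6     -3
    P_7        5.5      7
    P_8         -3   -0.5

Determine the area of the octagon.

166.875

Apply the surveyor's formula: 2A = Σ (x_i·y_{i+1} − x_{i+1}·y_i), indices taken mod 8.
Σ = (82.5) + (-18) + (211.5) + (3.5) + (-18) + (58.5) + (18.25) + (-4.5) = 333.75
Area = |Σ|/2 = 166.875.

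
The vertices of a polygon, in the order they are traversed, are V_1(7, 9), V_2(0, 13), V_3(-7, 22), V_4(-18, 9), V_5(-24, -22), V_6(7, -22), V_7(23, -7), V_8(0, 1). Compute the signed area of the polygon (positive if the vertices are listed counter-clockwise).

Cross-terms: 91, 91, 333, 612, 682, 457, 23, -7  ⇒  Σ = 2282
Signed area = Σ/2 = 1141 (positive ⇒ counter-clockwise traversal).

1141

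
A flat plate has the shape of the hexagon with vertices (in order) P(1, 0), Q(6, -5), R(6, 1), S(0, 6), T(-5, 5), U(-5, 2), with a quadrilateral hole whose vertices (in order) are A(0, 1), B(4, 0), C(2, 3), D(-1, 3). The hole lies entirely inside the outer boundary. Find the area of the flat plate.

47

Outer boundary:
Apply the shoelace formula: 2A = Σ (x_i·y_{i+1} − x_{i+1}·y_i), indices taken mod 6.
Cross-terms: -5, 36, 36, 30, 15, -2  ⇒  Σ = 110
Area = |Σ|/2 = 55.
Hole:
Apply the surveyor's formula: 2A = Σ (x_i·y_{i+1} − x_{i+1}·y_i), indices taken mod 4.
Σ = (-4) + (12) + (9) + (-1) = 16
Area = |Σ|/2 = 8.
Net area = 55 − 8 = 47.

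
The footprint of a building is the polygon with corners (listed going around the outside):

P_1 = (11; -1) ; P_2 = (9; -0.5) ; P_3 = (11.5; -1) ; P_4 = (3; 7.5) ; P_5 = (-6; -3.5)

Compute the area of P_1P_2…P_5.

Apply Gauss's area formula: 2A = Σ (x_i·y_{i+1} − x_{i+1}·y_i), indices taken mod 5.
P_1→P_2: (11)(-0.5) − (9)(-1) = 3.5
P_2→P_3: (9)(-1) − (11.5)(-0.5) = -3.25
P_3→P_4: (11.5)(7.5) − (3)(-1) = 89.25
P_4→P_5: (3)(-3.5) − (-6)(7.5) = 34.5
P_5→P_1: (-6)(-1) − (11)(-3.5) = 44.5
Σ = 168.5
Area = |Σ|/2 = 84.25.

84.25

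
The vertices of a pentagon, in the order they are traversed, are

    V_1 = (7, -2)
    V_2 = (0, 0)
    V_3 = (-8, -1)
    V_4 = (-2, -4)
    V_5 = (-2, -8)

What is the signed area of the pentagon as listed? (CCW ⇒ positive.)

Apply the shoelace formula: 2A = Σ (x_i·y_{i+1} − x_{i+1}·y_i), indices taken mod 5.
Cross-terms: 0, 0, 30, 8, 60  ⇒  Σ = 98
Signed area = Σ/2 = 49 (positive ⇒ counter-clockwise traversal).

49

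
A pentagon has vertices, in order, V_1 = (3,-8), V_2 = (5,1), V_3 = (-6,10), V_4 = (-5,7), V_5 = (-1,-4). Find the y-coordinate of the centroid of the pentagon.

Apply the shoelace formula. First the cross-terms c_i = x_i·y_{i+1} − x_{i+1}·y_i:
  43, 56, 8, 27, 20  ⇒  2A = 154, A = 77.
Then Σ (y_i + y_{i+1})·c_i = 292, so ȳ = 292 / (6·77) = 146/231.

146/231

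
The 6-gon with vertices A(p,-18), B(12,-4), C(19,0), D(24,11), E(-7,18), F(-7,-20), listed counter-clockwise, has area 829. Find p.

The doubled signed area Σ (x_i y_{i+1} − x_{i+1} y_i) is linear in p.
With p=0 it equals 1402; the coefficient of p is 16 (from the two edges through A).
So 16·p + 1402 = 2·829 = 1658 ⇒ p = 16.

16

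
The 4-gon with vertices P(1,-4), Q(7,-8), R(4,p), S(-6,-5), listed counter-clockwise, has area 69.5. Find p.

6

The doubled signed area Σ (x_i y_{i+1} − x_{i+1} y_i) is linear in p.
With p=0 it equals 61; the coefficient of p is 13 (from the two edges through R).
So 13·p + 61 = 2·69.5 = 139 ⇒ p = 6.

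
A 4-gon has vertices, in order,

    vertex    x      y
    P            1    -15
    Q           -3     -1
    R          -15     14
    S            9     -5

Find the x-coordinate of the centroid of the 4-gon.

Apply the shoelace formula. First the cross-terms c_i = x_i·y_{i+1} − x_{i+1}·y_i:
  -46, -57, -51, -130  ⇒  2A = -284, A = -142.
Then Σ (x_i + x_{i+1})·c_i = 124, so x̄ = 124 / (6·(-142)) = -31/213.

-31/213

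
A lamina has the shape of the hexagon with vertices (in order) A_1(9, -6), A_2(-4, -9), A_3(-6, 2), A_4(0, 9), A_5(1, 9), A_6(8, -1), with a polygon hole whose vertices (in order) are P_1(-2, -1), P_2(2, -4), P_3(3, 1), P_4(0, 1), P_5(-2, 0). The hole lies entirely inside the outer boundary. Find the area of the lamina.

Outer boundary:
Apply the shoelace formula: 2A = Σ (x_i·y_{i+1} − x_{i+1}·y_i), indices taken mod 6.
Cross-terms: -105, -62, -54, -9, -73, -39  ⇒  Σ = -342
Area = |Σ|/2 = 171.
Hole:
Cross-terms: 10, 14, 3, 2, 2  ⇒  Σ = 31
Area = |Σ|/2 = 15.5.
Net area = 171 − 15.5 = 155.5.

155.5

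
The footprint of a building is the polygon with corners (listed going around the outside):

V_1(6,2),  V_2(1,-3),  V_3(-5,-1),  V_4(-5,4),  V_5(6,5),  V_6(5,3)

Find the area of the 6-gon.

62.5

Apply the shoelace (surveyor's) formula: 2A = Σ (x_i·y_{i+1} − x_{i+1}·y_i), indices taken mod 6.
Σ = (-20) + (-16) + (-25) + (-49) + (-7) + (-8) = -125
Area = |Σ|/2 = 62.5.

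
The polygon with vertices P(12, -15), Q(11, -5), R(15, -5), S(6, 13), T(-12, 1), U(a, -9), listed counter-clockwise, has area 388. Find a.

The doubled signed area Σ (x_i y_{i+1} − x_{i+1} y_i) is linear in a.
With a=0 it equals 728; the coefficient of a is -16 (from the two edges through U).
So -16·a + 728 = 2·388 = 776 ⇒ a = -3.

-3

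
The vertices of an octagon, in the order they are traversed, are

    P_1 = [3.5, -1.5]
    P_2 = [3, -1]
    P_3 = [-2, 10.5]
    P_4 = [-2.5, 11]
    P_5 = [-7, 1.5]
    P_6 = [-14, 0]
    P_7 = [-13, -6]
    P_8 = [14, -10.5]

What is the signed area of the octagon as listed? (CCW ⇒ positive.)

224.625

Apply Gauss's area formula: 2A = Σ (x_i·y_{i+1} − x_{i+1}·y_i), indices taken mod 8.
Σ = (1) + (29.5) + (4.25) + (73.25) + (21) + (84) + (220.5) + (15.75) = 449.25
Signed area = Σ/2 = 224.625 (positive ⇒ counter-clockwise traversal).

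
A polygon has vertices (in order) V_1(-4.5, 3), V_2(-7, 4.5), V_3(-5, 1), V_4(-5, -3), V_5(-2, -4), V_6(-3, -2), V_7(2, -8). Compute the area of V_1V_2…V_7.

Apply the shoelace formula: 2A = Σ (x_i·y_{i+1} − x_{i+1}·y_i), indices taken mod 7.
Cross-terms: 0.75, 15.5, 20, 14, -8, 28, -30  ⇒  Σ = 40.25
Area = |Σ|/2 = 20.125.

20.125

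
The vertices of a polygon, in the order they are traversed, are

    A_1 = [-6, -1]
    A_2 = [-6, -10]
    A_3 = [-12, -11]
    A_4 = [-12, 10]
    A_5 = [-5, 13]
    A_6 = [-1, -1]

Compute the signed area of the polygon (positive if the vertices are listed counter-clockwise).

-172.5

A_1→A_2: (-6)(-10) − (-6)(-1) = 54
A_2→A_3: (-6)(-11) − (-12)(-10) = -54
A_3→A_4: (-12)(10) − (-12)(-11) = -252
A_4→A_5: (-12)(13) − (-5)(10) = -106
A_5→A_6: (-5)(-1) − (-1)(13) = 18
A_6→A_1: (-1)(-1) − (-6)(-1) = -5
Σ = -345
Signed area = Σ/2 = -172.5 (negative ⇒ clockwise traversal).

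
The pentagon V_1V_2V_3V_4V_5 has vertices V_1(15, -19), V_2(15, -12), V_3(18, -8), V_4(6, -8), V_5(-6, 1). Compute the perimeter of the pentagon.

68

|V_1V_2| = √((0)² + (7)²) = √49 = 7
|V_2V_3| = √((3)² + (4)²) = √25 = 5
|V_3V_4| = √((-12)² + (0)²) = √144 = 12
|V_4V_5| = √((-12)² + (9)²) = √225 = 15
|V_5V_1| = √((21)² + (-20)²) = √841 = 29
Perimeter = 7 + 5 + 12 + 15 + 29 = 68.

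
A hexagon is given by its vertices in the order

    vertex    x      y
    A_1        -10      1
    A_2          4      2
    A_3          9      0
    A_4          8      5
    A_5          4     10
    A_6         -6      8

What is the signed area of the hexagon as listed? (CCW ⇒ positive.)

Apply the shoelace formula: 2A = Σ (x_i·y_{i+1} − x_{i+1}·y_i), indices taken mod 6.
Σ = (-24) + (-18) + (45) + (60) + (92) + (74) = 229
Signed area = Σ/2 = 114.5 (positive ⇒ counter-clockwise traversal).

114.5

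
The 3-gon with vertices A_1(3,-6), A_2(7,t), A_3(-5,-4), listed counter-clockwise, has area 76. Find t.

The doubled signed area Σ (x_i y_{i+1} − x_{i+1} y_i) is linear in t.
With t=0 it equals 56; the coefficient of t is 8 (from the two edges through A_2).
So 8·t + 56 = 2·76 = 152 ⇒ t = 12.

12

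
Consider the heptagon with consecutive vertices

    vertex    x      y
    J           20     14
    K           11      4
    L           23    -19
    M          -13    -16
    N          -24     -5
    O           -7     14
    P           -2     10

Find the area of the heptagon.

975

Σ = (-74) + (-301) + (-615) + (-319) + (-371) + (-42) + (-228) = -1950
Area = |Σ|/2 = 975.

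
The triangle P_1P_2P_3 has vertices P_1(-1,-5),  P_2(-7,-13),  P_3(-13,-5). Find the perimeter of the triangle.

|P_1P_2| = √((-6)² + (-8)²) = √100 = 10
|P_2P_3| = √((-6)² + (8)²) = √100 = 10
|P_3P_1| = √((12)² + (0)²) = √144 = 12
Perimeter = 10 + 10 + 12 = 32.

32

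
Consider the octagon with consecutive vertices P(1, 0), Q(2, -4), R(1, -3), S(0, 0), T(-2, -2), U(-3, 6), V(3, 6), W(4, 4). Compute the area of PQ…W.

38

Cross-terms: -4, -2, 0, 0, -18, -36, -12, -4  ⇒  Σ = -76
Area = |Σ|/2 = 38.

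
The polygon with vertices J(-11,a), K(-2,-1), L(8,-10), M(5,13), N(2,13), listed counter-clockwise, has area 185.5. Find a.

The doubled signed area Σ (x_i y_{i+1} − x_{i+1} y_i) is linear in a.
With a=0 it equals 375; the coefficient of a is 4 (from the two edges through J).
So 4·a + 375 = 2·185.5 = 371 ⇒ a = -1.

-1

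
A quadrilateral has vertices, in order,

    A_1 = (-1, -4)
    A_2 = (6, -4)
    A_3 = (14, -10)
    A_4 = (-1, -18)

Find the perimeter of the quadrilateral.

|A_1A_2| = √((7)² + (0)²) = √49 = 7
|A_2A_3| = √((8)² + (-6)²) = √100 = 10
|A_3A_4| = √((-15)² + (-8)²) = √289 = 17
|A_4A_1| = √((0)² + (14)²) = √196 = 14
Perimeter = 7 + 10 + 17 + 14 = 48.

48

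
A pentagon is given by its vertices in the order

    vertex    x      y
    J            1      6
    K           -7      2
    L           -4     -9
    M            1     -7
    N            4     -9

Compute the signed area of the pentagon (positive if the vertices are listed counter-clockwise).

Σ = (44) + (71) + (37) + (19) + (33) = 204
Signed area = Σ/2 = 102 (positive ⇒ counter-clockwise traversal).

102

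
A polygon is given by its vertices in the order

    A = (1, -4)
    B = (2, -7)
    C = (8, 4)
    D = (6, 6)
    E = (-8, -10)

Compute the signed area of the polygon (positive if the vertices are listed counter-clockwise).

59.5

Apply the shoelace (surveyor's) formula: 2A = Σ (x_i·y_{i+1} − x_{i+1}·y_i), indices taken mod 5.
Cross-terms: 1, 64, 24, -12, 42  ⇒  Σ = 119
Signed area = Σ/2 = 59.5 (positive ⇒ counter-clockwise traversal).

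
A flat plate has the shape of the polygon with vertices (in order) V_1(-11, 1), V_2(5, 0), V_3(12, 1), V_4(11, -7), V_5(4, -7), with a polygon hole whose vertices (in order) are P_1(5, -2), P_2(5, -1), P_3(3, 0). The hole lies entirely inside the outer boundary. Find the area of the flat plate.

107.5

Outer boundary:
Apply the surveyor's formula: 2A = Σ (x_i·y_{i+1} − x_{i+1}·y_i), indices taken mod 5.
V_1→V_2: (-11)(0) − (5)(1) = -5
V_2→V_3: (5)(1) − (12)(0) = 5
V_3→V_4: (12)(-7) − (11)(1) = -95
V_4→V_5: (11)(-7) − (4)(-7) = -49
V_5→V_1: (4)(1) − (-11)(-7) = -73
Σ = -217
Area = |Σ|/2 = 108.5.
Hole:
P_1→P_2: (5)(-1) − (5)(-2) = 5
P_2→P_3: (5)(0) − (3)(-1) = 3
P_3→P_1: (3)(-2) − (5)(0) = -6
Σ = 2
Area = |Σ|/2 = 1.
Net area = 108.5 − 1 = 107.5.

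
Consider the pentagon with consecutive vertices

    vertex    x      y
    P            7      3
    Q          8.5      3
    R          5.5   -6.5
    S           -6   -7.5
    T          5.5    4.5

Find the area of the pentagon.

78.625

Σ = (-4.5) + (-71.75) + (-80.25) + (14.25) + (-15) = -157.25
Area = |Σ|/2 = 78.625.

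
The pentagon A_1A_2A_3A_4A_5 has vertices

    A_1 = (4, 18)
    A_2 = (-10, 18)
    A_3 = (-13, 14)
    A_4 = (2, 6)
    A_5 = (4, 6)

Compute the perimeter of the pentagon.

50

|A_1A_2| = √((-14)² + (0)²) = √196 = 14
|A_2A_3| = √((-3)² + (-4)²) = √25 = 5
|A_3A_4| = √((15)² + (-8)²) = √289 = 17
|A_4A_5| = √((2)² + (0)²) = √4 = 2
|A_5A_1| = √((0)² + (12)²) = √144 = 12
Perimeter = 14 + 5 + 17 + 2 + 12 = 50.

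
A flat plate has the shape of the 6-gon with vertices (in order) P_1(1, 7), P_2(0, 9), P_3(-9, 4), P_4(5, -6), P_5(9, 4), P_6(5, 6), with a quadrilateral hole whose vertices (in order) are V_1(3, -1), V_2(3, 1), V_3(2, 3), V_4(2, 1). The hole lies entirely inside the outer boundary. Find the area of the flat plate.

128.5

Outer boundary:
Apply the surveyor's formula: 2A = Σ (x_i·y_{i+1} − x_{i+1}·y_i), indices taken mod 6.
Cross-terms: 9, 81, 34, 74, 34, 29  ⇒  Σ = 261
Area = |Σ|/2 = 130.5.
Hole:
Apply the surveyor's formula: 2A = Σ (x_i·y_{i+1} − x_{i+1}·y_i), indices taken mod 4.
Σ = (6) + (7) + (-4) + (-5) = 4
Area = |Σ|/2 = 2.
Net area = 130.5 − 2 = 128.5.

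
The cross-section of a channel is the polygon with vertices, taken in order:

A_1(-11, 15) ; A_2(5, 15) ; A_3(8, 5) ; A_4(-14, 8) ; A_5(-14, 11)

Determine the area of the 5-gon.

166

Cross-terms: -240, -95, 134, -42, -89  ⇒  Σ = -332
Area = |Σ|/2 = 166.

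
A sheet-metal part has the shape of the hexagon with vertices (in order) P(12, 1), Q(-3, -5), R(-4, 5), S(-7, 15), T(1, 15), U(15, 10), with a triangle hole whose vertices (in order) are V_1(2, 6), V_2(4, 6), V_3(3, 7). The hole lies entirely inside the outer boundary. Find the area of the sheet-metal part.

Outer boundary:
Apply Gauss's area formula: 2A = Σ (x_i·y_{i+1} − x_{i+1}·y_i), indices taken mod 6.
Σ = (-57) + (-35) + (-25) + (-120) + (-215) + (-105) = -557
Area = |Σ|/2 = 278.5.
Hole:
Apply the shoelace (surveyor's) formula: 2A = Σ (x_i·y_{i+1} − x_{i+1}·y_i), indices taken mod 3.
Σ = (-12) + (10) + (4) = 2
Area = |Σ|/2 = 1.
Net area = 278.5 − 1 = 277.5.

277.5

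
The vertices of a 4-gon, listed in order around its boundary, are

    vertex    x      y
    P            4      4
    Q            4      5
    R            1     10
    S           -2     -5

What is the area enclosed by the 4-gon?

33

Apply the shoelace formula: 2A = Σ (x_i·y_{i+1} − x_{i+1}·y_i), indices taken mod 4.
Σ = (4) + (35) + (15) + (12) = 66
Area = |Σ|/2 = 33.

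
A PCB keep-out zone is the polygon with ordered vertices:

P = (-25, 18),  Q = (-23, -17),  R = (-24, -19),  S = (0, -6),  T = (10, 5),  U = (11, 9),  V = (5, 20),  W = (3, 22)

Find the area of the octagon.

968

Σ = (839) + (29) + (144) + (60) + (35) + (175) + (50) + (604) = 1936
Area = |Σ|/2 = 968.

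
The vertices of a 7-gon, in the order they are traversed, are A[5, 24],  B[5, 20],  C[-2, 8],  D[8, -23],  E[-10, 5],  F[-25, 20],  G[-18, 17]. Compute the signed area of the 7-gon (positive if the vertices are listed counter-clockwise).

Apply Gauss's area formula: 2A = Σ (x_i·y_{i+1} − x_{i+1}·y_i), indices taken mod 7.
Σ = (-20) + (80) + (-18) + (-190) + (-75) + (-65) + (-517) = -805
Signed area = Σ/2 = -402.5 (negative ⇒ clockwise traversal).

-402.5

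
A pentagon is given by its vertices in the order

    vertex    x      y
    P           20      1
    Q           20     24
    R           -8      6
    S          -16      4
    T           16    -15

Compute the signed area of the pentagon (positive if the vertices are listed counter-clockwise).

664

Σ = (460) + (312) + (64) + (176) + (316) = 1328
Signed area = Σ/2 = 664 (positive ⇒ counter-clockwise traversal).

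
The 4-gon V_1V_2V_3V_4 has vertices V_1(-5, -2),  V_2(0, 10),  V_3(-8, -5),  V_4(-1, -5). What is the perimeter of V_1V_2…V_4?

|V_1V_2| = √((5)² + (12)²) = √169 = 13
|V_2V_3| = √((-8)² + (-15)²) = √289 = 17
|V_3V_4| = √((7)² + (0)²) = √49 = 7
|V_4V_1| = √((-4)² + (3)²) = √25 = 5
Perimeter = 13 + 17 + 7 + 5 = 42.

42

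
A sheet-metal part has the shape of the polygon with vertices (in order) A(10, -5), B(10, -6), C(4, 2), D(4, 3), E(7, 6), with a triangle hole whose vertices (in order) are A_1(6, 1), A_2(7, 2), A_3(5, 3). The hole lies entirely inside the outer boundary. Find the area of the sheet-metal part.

Outer boundary:
Σ = (-10) + (44) + (4) + (3) + (-95) = -54
Area = |Σ|/2 = 27.
Hole:
Cross-terms: 5, 11, -13  ⇒  Σ = 3
Area = |Σ|/2 = 1.5.
Net area = 27 − 1.5 = 25.5.

25.5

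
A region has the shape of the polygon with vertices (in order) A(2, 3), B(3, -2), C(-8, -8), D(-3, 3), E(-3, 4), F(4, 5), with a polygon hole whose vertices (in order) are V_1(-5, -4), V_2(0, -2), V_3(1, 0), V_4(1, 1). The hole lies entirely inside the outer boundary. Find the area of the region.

59.5

Outer boundary:
Apply the shoelace (surveyor's) formula: 2A = Σ (x_i·y_{i+1} − x_{i+1}·y_i), indices taken mod 6.
Σ = (-13) + (-40) + (-48) + (-3) + (-31) + (2) = -133
Area = |Σ|/2 = 66.5.
Hole:
Apply Gauss's area formula: 2A = Σ (x_i·y_{i+1} − x_{i+1}·y_i), indices taken mod 4.
Σ = (10) + (2) + (1) + (1) = 14
Area = |Σ|/2 = 7.
Net area = 66.5 − 7 = 59.5.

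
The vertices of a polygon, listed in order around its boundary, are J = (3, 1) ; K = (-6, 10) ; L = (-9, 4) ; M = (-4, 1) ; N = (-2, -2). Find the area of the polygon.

Cross-terms: 36, 66, 7, 10, 4  ⇒  Σ = 123
Area = |Σ|/2 = 61.5.

61.5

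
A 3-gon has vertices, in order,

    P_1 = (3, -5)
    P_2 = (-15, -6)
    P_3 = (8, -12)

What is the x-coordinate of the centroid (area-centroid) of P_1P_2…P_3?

Apply the shoelace formula. First the cross-terms c_i = x_i·y_{i+1} − x_{i+1}·y_i:
  -93, 228, -4  ⇒  2A = 131, A = 65.5.
Then Σ (x_i + x_{i+1})·c_i = -524, so x̄ = -524 / (6·65.5) = -4/3.

-4/3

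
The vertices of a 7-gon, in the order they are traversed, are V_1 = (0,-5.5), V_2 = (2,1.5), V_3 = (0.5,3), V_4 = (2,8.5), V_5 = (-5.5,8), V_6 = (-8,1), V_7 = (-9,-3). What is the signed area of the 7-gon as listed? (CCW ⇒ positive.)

109.125

Cross-terms: 11, 5.25, -1.75, 62.75, 58.5, 33, 49.5  ⇒  Σ = 218.25
Signed area = Σ/2 = 109.125 (positive ⇒ counter-clockwise traversal).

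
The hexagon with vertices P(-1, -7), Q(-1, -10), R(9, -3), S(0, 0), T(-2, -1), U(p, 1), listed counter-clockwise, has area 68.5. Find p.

-7

The doubled signed area Σ (x_i y_{i+1} − x_{i+1} y_i) is linear in p.
With p=0 it equals 95; the coefficient of p is -6 (from the two edges through U).
So -6·p + 95 = 2·68.5 = 137 ⇒ p = -7.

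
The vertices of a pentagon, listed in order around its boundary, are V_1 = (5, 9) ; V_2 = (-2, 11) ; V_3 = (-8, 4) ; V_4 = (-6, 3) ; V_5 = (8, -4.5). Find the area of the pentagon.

125.25

Apply Gauss's area formula: 2A = Σ (x_i·y_{i+1} − x_{i+1}·y_i), indices taken mod 5.
Σ = (73) + (80) + (0) + (3) + (94.5) = 250.5
Area = |Σ|/2 = 125.25.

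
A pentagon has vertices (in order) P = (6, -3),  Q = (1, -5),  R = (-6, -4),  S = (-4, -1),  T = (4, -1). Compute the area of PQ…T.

Apply the shoelace (surveyor's) formula: 2A = Σ (x_i·y_{i+1} − x_{i+1}·y_i), indices taken mod 5.
P→Q: (6)(-5) − (1)(-3) = -27
Q→R: (1)(-4) − (-6)(-5) = -34
R→S: (-6)(-1) − (-4)(-4) = -10
S→T: (-4)(-1) − (4)(-1) = 8
T→P: (4)(-3) − (6)(-1) = -6
Σ = -69
Area = |Σ|/2 = 34.5.

34.5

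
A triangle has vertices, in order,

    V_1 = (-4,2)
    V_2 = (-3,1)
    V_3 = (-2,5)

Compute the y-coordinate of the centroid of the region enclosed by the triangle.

Apply the shoelace (surveyor's) formula. First the cross-terms c_i = x_i·y_{i+1} − x_{i+1}·y_i:
  2, -13, 16  ⇒  2A = 5, A = 2.5.
Then Σ (y_i + y_{i+1})·c_i = 40, so ȳ = 40 / (6·2.5) = 8/3.

8/3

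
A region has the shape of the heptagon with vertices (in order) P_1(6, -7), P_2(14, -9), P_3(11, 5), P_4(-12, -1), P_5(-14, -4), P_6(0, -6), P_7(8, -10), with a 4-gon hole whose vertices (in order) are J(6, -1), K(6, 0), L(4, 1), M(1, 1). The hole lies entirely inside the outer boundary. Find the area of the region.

212

Outer boundary:
P_1→P_2: (6)(-9) − (14)(-7) = 44
P_2→P_3: (14)(5) − (11)(-9) = 169
P_3→P_4: (11)(-1) − (-12)(5) = 49
P_4→P_5: (-12)(-4) − (-14)(-1) = 34
P_5→P_6: (-14)(-6) − (0)(-4) = 84
P_6→P_7: (0)(-10) − (8)(-6) = 48
P_7→P_1: (8)(-7) − (6)(-10) = 4
Σ = 432
Area = |Σ|/2 = 216.
Hole:
Apply the shoelace formula: 2A = Σ (x_i·y_{i+1} − x_{i+1}·y_i), indices taken mod 4.
Σ = (6) + (6) + (3) + (-7) = 8
Area = |Σ|/2 = 4.
Net area = 216 − 4 = 212.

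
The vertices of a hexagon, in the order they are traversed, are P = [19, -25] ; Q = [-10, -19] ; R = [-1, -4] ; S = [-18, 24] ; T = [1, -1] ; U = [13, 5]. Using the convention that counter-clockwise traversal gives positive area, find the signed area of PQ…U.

-547

Cross-terms: -611, 21, -96, -6, 18, -420  ⇒  Σ = -1094
Signed area = Σ/2 = -547 (negative ⇒ clockwise traversal).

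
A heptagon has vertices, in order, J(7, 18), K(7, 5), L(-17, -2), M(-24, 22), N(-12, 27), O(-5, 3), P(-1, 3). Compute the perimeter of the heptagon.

122

|JK| = √((0)² + (-13)²) = √169 = 13
|KL| = √((-24)² + (-7)²) = √625 = 25
|LM| = √((-7)² + (24)²) = √625 = 25
|MN| = √((12)² + (5)²) = √169 = 13
|NO| = √((7)² + (-24)²) = √625 = 25
|OP| = √((4)² + (0)²) = √16 = 4
|PJ| = √((8)² + (15)²) = √289 = 17
Perimeter = 13 + 25 + 25 + 13 + 25 + 4 + 17 = 122.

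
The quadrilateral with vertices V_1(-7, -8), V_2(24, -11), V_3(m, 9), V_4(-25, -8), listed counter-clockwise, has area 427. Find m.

The doubled signed area Σ (x_i y_{i+1} − x_{i+1} y_i) is linear in m.
With m=0 it equals 854; the coefficient of m is 3 (from the two edges through V_3).
So 3·m + 854 = 2·427 = 854 ⇒ m = 0.

0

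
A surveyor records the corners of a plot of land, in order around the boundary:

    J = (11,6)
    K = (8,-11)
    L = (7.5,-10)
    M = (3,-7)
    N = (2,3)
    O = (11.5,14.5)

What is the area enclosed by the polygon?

131

Σ = (-169) + (2.5) + (-22.5) + (23) + (-5.5) + (-90.5) = -262
Area = |Σ|/2 = 131.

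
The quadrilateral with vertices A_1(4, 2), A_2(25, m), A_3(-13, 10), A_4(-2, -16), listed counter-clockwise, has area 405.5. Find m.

19

The doubled signed area Σ (x_i y_{i+1} − x_{i+1} y_i) is linear in m.
With m=0 it equals 488; the coefficient of m is 17 (from the two edges through A_2).
So 17·m + 488 = 2·405.5 = 811 ⇒ m = 19.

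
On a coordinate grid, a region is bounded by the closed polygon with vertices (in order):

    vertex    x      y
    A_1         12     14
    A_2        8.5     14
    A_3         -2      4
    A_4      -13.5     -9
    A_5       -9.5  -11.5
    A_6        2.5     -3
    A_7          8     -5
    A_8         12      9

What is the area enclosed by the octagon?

256.75

Apply the shoelace (surveyor's) formula: 2A = Σ (x_i·y_{i+1} − x_{i+1}·y_i), indices taken mod 8.
Σ = (49) + (62) + (72) + (69.75) + (57.25) + (11.5) + (132) + (60) = 513.5
Area = |Σ|/2 = 256.75.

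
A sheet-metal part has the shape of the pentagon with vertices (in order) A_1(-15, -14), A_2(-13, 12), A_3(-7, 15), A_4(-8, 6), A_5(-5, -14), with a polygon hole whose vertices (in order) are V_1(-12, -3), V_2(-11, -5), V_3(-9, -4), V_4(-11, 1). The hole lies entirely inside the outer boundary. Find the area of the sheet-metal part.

Outer boundary:
Apply the shoelace (surveyor's) formula: 2A = Σ (x_i·y_{i+1} − x_{i+1}·y_i), indices taken mod 5.
Σ = (-362) + (-111) + (78) + (142) + (-140) = -393
Area = |Σ|/2 = 196.5.
Hole:
Apply Gauss's area formula: 2A = Σ (x_i·y_{i+1} − x_{i+1}·y_i), indices taken mod 4.
Σ = (27) + (-1) + (-53) + (45) = 18
Area = |Σ|/2 = 9.
Net area = 196.5 − 9 = 187.5.

187.5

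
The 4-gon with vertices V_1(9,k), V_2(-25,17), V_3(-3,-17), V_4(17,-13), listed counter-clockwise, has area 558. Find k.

1

Write out the shoelace sum; only the two edges meeting at V_1 involve k:
2·Area = [(17·k − 9·(-13)) + (9·17 − (-25)·k)] + 804
       = 42·k + 1074 = 1116
⇒ k = 1.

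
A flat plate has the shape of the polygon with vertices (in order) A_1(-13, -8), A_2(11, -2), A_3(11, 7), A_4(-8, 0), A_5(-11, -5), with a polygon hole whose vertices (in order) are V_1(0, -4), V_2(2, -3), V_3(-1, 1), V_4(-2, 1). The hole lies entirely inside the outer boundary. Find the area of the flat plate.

Outer boundary:
Cross-terms: 114, 99, 56, 40, 23  ⇒  Σ = 332
Area = |Σ|/2 = 166.
Hole:
Apply the surveyor's formula: 2A = Σ (x_i·y_{i+1} − x_{i+1}·y_i), indices taken mod 4.
V_1→V_2: (0)(-3) − (2)(-4) = 8
V_2→V_3: (2)(1) − (-1)(-3) = -1
V_3→V_4: (-1)(1) − (-2)(1) = 1
V_4→V_1: (-2)(-4) − (0)(1) = 8
Σ = 16
Area = |Σ|/2 = 8.
Net area = 166 − 8 = 158.

158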